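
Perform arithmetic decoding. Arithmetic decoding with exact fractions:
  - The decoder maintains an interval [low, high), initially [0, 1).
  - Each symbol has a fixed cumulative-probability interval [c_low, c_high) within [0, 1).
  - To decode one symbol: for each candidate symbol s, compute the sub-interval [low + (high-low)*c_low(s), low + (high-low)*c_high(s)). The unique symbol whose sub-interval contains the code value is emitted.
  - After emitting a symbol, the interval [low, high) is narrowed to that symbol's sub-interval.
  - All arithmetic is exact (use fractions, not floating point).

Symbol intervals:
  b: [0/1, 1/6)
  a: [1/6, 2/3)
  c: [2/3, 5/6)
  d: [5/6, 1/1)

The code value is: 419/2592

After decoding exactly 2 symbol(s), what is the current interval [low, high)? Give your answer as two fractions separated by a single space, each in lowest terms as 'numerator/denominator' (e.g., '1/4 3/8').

Step 1: interval [0/1, 1/1), width = 1/1 - 0/1 = 1/1
  'b': [0/1 + 1/1*0/1, 0/1 + 1/1*1/6) = [0/1, 1/6) <- contains code 419/2592
  'a': [0/1 + 1/1*1/6, 0/1 + 1/1*2/3) = [1/6, 2/3)
  'c': [0/1 + 1/1*2/3, 0/1 + 1/1*5/6) = [2/3, 5/6)
  'd': [0/1 + 1/1*5/6, 0/1 + 1/1*1/1) = [5/6, 1/1)
  emit 'b', narrow to [0/1, 1/6)
Step 2: interval [0/1, 1/6), width = 1/6 - 0/1 = 1/6
  'b': [0/1 + 1/6*0/1, 0/1 + 1/6*1/6) = [0/1, 1/36)
  'a': [0/1 + 1/6*1/6, 0/1 + 1/6*2/3) = [1/36, 1/9)
  'c': [0/1 + 1/6*2/3, 0/1 + 1/6*5/6) = [1/9, 5/36)
  'd': [0/1 + 1/6*5/6, 0/1 + 1/6*1/1) = [5/36, 1/6) <- contains code 419/2592
  emit 'd', narrow to [5/36, 1/6)

Answer: 5/36 1/6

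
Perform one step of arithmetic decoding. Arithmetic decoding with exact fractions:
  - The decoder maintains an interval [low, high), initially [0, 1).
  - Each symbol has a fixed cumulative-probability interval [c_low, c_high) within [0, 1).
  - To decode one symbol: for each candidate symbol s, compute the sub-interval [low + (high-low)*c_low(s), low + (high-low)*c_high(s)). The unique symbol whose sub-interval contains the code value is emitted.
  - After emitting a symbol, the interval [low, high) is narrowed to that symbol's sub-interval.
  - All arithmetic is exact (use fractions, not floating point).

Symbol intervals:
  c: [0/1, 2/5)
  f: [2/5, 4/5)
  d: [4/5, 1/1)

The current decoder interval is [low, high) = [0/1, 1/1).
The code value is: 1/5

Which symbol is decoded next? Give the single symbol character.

Interval width = high − low = 1/1 − 0/1 = 1/1
Scaled code = (code − low) / width = (1/5 − 0/1) / 1/1 = 1/5
  c: [0/1, 2/5) ← scaled code falls here ✓
  f: [2/5, 4/5) 
  d: [4/5, 1/1) 

Answer: c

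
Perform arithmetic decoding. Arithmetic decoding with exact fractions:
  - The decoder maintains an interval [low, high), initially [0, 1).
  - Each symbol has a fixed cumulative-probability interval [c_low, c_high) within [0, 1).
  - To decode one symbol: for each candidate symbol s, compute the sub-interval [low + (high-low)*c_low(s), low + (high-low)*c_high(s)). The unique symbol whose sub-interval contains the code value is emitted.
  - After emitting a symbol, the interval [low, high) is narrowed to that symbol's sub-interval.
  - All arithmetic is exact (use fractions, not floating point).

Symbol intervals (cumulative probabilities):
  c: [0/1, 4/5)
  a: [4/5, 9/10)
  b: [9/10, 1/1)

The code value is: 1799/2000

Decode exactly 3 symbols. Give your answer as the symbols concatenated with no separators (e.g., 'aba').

Step 1: interval [0/1, 1/1), width = 1/1 - 0/1 = 1/1
  'c': [0/1 + 1/1*0/1, 0/1 + 1/1*4/5) = [0/1, 4/5)
  'a': [0/1 + 1/1*4/5, 0/1 + 1/1*9/10) = [4/5, 9/10) <- contains code 1799/2000
  'b': [0/1 + 1/1*9/10, 0/1 + 1/1*1/1) = [9/10, 1/1)
  emit 'a', narrow to [4/5, 9/10)
Step 2: interval [4/5, 9/10), width = 9/10 - 4/5 = 1/10
  'c': [4/5 + 1/10*0/1, 4/5 + 1/10*4/5) = [4/5, 22/25)
  'a': [4/5 + 1/10*4/5, 4/5 + 1/10*9/10) = [22/25, 89/100)
  'b': [4/5 + 1/10*9/10, 4/5 + 1/10*1/1) = [89/100, 9/10) <- contains code 1799/2000
  emit 'b', narrow to [89/100, 9/10)
Step 3: interval [89/100, 9/10), width = 9/10 - 89/100 = 1/100
  'c': [89/100 + 1/100*0/1, 89/100 + 1/100*4/5) = [89/100, 449/500)
  'a': [89/100 + 1/100*4/5, 89/100 + 1/100*9/10) = [449/500, 899/1000)
  'b': [89/100 + 1/100*9/10, 89/100 + 1/100*1/1) = [899/1000, 9/10) <- contains code 1799/2000
  emit 'b', narrow to [899/1000, 9/10)

Answer: abb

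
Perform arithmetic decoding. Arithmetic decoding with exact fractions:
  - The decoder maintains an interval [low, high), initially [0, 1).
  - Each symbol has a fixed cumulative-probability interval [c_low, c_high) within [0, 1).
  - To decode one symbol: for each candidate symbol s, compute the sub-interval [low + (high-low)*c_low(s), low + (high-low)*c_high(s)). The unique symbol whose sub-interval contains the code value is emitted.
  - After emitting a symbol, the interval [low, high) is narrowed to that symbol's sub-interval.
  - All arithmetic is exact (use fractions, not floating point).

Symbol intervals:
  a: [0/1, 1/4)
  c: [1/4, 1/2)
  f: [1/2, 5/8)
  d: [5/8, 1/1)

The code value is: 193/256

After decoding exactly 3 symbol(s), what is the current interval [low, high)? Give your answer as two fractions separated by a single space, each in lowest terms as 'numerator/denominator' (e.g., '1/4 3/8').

Answer: 95/128 49/64

Derivation:
Step 1: interval [0/1, 1/1), width = 1/1 - 0/1 = 1/1
  'a': [0/1 + 1/1*0/1, 0/1 + 1/1*1/4) = [0/1, 1/4)
  'c': [0/1 + 1/1*1/4, 0/1 + 1/1*1/2) = [1/4, 1/2)
  'f': [0/1 + 1/1*1/2, 0/1 + 1/1*5/8) = [1/2, 5/8)
  'd': [0/1 + 1/1*5/8, 0/1 + 1/1*1/1) = [5/8, 1/1) <- contains code 193/256
  emit 'd', narrow to [5/8, 1/1)
Step 2: interval [5/8, 1/1), width = 1/1 - 5/8 = 3/8
  'a': [5/8 + 3/8*0/1, 5/8 + 3/8*1/4) = [5/8, 23/32)
  'c': [5/8 + 3/8*1/4, 5/8 + 3/8*1/2) = [23/32, 13/16) <- contains code 193/256
  'f': [5/8 + 3/8*1/2, 5/8 + 3/8*5/8) = [13/16, 55/64)
  'd': [5/8 + 3/8*5/8, 5/8 + 3/8*1/1) = [55/64, 1/1)
  emit 'c', narrow to [23/32, 13/16)
Step 3: interval [23/32, 13/16), width = 13/16 - 23/32 = 3/32
  'a': [23/32 + 3/32*0/1, 23/32 + 3/32*1/4) = [23/32, 95/128)
  'c': [23/32 + 3/32*1/4, 23/32 + 3/32*1/2) = [95/128, 49/64) <- contains code 193/256
  'f': [23/32 + 3/32*1/2, 23/32 + 3/32*5/8) = [49/64, 199/256)
  'd': [23/32 + 3/32*5/8, 23/32 + 3/32*1/1) = [199/256, 13/16)
  emit 'c', narrow to [95/128, 49/64)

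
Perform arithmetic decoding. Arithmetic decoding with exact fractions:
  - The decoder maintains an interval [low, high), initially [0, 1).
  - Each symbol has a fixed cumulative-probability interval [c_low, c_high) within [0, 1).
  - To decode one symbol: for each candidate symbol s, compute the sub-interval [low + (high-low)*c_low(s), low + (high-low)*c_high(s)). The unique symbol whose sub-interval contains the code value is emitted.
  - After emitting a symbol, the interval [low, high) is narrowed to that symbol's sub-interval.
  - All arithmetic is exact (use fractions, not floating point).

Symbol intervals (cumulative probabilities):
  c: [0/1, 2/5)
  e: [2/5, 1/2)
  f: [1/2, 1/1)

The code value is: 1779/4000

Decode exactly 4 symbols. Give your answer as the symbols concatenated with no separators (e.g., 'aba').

Step 1: interval [0/1, 1/1), width = 1/1 - 0/1 = 1/1
  'c': [0/1 + 1/1*0/1, 0/1 + 1/1*2/5) = [0/1, 2/5)
  'e': [0/1 + 1/1*2/5, 0/1 + 1/1*1/2) = [2/5, 1/2) <- contains code 1779/4000
  'f': [0/1 + 1/1*1/2, 0/1 + 1/1*1/1) = [1/2, 1/1)
  emit 'e', narrow to [2/5, 1/2)
Step 2: interval [2/5, 1/2), width = 1/2 - 2/5 = 1/10
  'c': [2/5 + 1/10*0/1, 2/5 + 1/10*2/5) = [2/5, 11/25)
  'e': [2/5 + 1/10*2/5, 2/5 + 1/10*1/2) = [11/25, 9/20) <- contains code 1779/4000
  'f': [2/5 + 1/10*1/2, 2/5 + 1/10*1/1) = [9/20, 1/2)
  emit 'e', narrow to [11/25, 9/20)
Step 3: interval [11/25, 9/20), width = 9/20 - 11/25 = 1/100
  'c': [11/25 + 1/100*0/1, 11/25 + 1/100*2/5) = [11/25, 111/250)
  'e': [11/25 + 1/100*2/5, 11/25 + 1/100*1/2) = [111/250, 89/200) <- contains code 1779/4000
  'f': [11/25 + 1/100*1/2, 11/25 + 1/100*1/1) = [89/200, 9/20)
  emit 'e', narrow to [111/250, 89/200)
Step 4: interval [111/250, 89/200), width = 89/200 - 111/250 = 1/1000
  'c': [111/250 + 1/1000*0/1, 111/250 + 1/1000*2/5) = [111/250, 1111/2500)
  'e': [111/250 + 1/1000*2/5, 111/250 + 1/1000*1/2) = [1111/2500, 889/2000)
  'f': [111/250 + 1/1000*1/2, 111/250 + 1/1000*1/1) = [889/2000, 89/200) <- contains code 1779/4000
  emit 'f', narrow to [889/2000, 89/200)

Answer: eeef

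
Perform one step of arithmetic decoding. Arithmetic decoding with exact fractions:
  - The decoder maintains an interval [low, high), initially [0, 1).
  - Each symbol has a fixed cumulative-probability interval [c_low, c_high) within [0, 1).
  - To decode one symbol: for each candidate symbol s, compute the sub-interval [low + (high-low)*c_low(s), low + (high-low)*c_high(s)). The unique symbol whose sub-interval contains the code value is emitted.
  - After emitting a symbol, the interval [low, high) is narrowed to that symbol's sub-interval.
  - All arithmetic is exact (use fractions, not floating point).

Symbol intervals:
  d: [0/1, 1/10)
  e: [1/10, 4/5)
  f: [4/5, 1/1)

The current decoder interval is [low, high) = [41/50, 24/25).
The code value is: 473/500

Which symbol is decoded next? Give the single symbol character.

Interval width = high − low = 24/25 − 41/50 = 7/50
Scaled code = (code − low) / width = (473/500 − 41/50) / 7/50 = 9/10
  d: [0/1, 1/10) 
  e: [1/10, 4/5) 
  f: [4/5, 1/1) ← scaled code falls here ✓

Answer: f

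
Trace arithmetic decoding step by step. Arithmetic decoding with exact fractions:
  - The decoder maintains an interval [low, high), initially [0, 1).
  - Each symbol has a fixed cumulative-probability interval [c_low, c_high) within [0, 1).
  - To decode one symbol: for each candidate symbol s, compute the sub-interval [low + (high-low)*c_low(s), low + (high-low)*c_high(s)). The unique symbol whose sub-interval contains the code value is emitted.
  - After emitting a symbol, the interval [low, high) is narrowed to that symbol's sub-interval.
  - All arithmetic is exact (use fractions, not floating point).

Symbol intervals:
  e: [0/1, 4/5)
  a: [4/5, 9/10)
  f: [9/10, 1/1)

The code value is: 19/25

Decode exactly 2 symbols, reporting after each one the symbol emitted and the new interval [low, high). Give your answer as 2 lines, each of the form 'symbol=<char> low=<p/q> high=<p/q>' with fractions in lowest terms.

Answer: symbol=e low=0/1 high=4/5
symbol=f low=18/25 high=4/5

Derivation:
Step 1: interval [0/1, 1/1), width = 1/1 - 0/1 = 1/1
  'e': [0/1 + 1/1*0/1, 0/1 + 1/1*4/5) = [0/1, 4/5) <- contains code 19/25
  'a': [0/1 + 1/1*4/5, 0/1 + 1/1*9/10) = [4/5, 9/10)
  'f': [0/1 + 1/1*9/10, 0/1 + 1/1*1/1) = [9/10, 1/1)
  emit 'e', narrow to [0/1, 4/5)
Step 2: interval [0/1, 4/5), width = 4/5 - 0/1 = 4/5
  'e': [0/1 + 4/5*0/1, 0/1 + 4/5*4/5) = [0/1, 16/25)
  'a': [0/1 + 4/5*4/5, 0/1 + 4/5*9/10) = [16/25, 18/25)
  'f': [0/1 + 4/5*9/10, 0/1 + 4/5*1/1) = [18/25, 4/5) <- contains code 19/25
  emit 'f', narrow to [18/25, 4/5)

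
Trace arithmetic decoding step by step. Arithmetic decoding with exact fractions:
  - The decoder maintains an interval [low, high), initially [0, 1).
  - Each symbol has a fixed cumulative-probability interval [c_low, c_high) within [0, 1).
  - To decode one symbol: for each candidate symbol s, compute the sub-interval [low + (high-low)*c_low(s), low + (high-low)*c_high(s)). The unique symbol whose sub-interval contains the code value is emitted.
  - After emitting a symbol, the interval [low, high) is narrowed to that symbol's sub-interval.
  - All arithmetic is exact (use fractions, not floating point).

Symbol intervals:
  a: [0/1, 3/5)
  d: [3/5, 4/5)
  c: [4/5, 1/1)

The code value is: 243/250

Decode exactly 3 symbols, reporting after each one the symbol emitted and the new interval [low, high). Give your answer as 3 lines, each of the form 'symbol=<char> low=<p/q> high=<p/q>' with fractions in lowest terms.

Answer: symbol=c low=4/5 high=1/1
symbol=c low=24/25 high=1/1
symbol=a low=24/25 high=123/125

Derivation:
Step 1: interval [0/1, 1/1), width = 1/1 - 0/1 = 1/1
  'a': [0/1 + 1/1*0/1, 0/1 + 1/1*3/5) = [0/1, 3/5)
  'd': [0/1 + 1/1*3/5, 0/1 + 1/1*4/5) = [3/5, 4/5)
  'c': [0/1 + 1/1*4/5, 0/1 + 1/1*1/1) = [4/5, 1/1) <- contains code 243/250
  emit 'c', narrow to [4/5, 1/1)
Step 2: interval [4/5, 1/1), width = 1/1 - 4/5 = 1/5
  'a': [4/5 + 1/5*0/1, 4/5 + 1/5*3/5) = [4/5, 23/25)
  'd': [4/5 + 1/5*3/5, 4/5 + 1/5*4/5) = [23/25, 24/25)
  'c': [4/5 + 1/5*4/5, 4/5 + 1/5*1/1) = [24/25, 1/1) <- contains code 243/250
  emit 'c', narrow to [24/25, 1/1)
Step 3: interval [24/25, 1/1), width = 1/1 - 24/25 = 1/25
  'a': [24/25 + 1/25*0/1, 24/25 + 1/25*3/5) = [24/25, 123/125) <- contains code 243/250
  'd': [24/25 + 1/25*3/5, 24/25 + 1/25*4/5) = [123/125, 124/125)
  'c': [24/25 + 1/25*4/5, 24/25 + 1/25*1/1) = [124/125, 1/1)
  emit 'a', narrow to [24/25, 123/125)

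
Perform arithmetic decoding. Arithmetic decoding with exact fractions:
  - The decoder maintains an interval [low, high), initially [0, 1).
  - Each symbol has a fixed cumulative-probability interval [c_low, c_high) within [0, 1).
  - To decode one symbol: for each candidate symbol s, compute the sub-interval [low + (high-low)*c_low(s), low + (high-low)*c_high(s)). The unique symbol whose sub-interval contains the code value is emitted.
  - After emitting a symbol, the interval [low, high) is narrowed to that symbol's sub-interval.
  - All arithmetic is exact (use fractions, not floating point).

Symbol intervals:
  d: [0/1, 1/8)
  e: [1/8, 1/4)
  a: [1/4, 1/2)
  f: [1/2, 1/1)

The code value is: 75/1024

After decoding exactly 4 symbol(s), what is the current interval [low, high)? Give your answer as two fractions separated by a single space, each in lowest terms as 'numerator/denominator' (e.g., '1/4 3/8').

Step 1: interval [0/1, 1/1), width = 1/1 - 0/1 = 1/1
  'd': [0/1 + 1/1*0/1, 0/1 + 1/1*1/8) = [0/1, 1/8) <- contains code 75/1024
  'e': [0/1 + 1/1*1/8, 0/1 + 1/1*1/4) = [1/8, 1/4)
  'a': [0/1 + 1/1*1/4, 0/1 + 1/1*1/2) = [1/4, 1/2)
  'f': [0/1 + 1/1*1/2, 0/1 + 1/1*1/1) = [1/2, 1/1)
  emit 'd', narrow to [0/1, 1/8)
Step 2: interval [0/1, 1/8), width = 1/8 - 0/1 = 1/8
  'd': [0/1 + 1/8*0/1, 0/1 + 1/8*1/8) = [0/1, 1/64)
  'e': [0/1 + 1/8*1/8, 0/1 + 1/8*1/4) = [1/64, 1/32)
  'a': [0/1 + 1/8*1/4, 0/1 + 1/8*1/2) = [1/32, 1/16)
  'f': [0/1 + 1/8*1/2, 0/1 + 1/8*1/1) = [1/16, 1/8) <- contains code 75/1024
  emit 'f', narrow to [1/16, 1/8)
Step 3: interval [1/16, 1/8), width = 1/8 - 1/16 = 1/16
  'd': [1/16 + 1/16*0/1, 1/16 + 1/16*1/8) = [1/16, 9/128)
  'e': [1/16 + 1/16*1/8, 1/16 + 1/16*1/4) = [9/128, 5/64) <- contains code 75/1024
  'a': [1/16 + 1/16*1/4, 1/16 + 1/16*1/2) = [5/64, 3/32)
  'f': [1/16 + 1/16*1/2, 1/16 + 1/16*1/1) = [3/32, 1/8)
  emit 'e', narrow to [9/128, 5/64)
Step 4: interval [9/128, 5/64), width = 5/64 - 9/128 = 1/128
  'd': [9/128 + 1/128*0/1, 9/128 + 1/128*1/8) = [9/128, 73/1024)
  'e': [9/128 + 1/128*1/8, 9/128 + 1/128*1/4) = [73/1024, 37/512)
  'a': [9/128 + 1/128*1/4, 9/128 + 1/128*1/2) = [37/512, 19/256) <- contains code 75/1024
  'f': [9/128 + 1/128*1/2, 9/128 + 1/128*1/1) = [19/256, 5/64)
  emit 'a', narrow to [37/512, 19/256)

Answer: 37/512 19/256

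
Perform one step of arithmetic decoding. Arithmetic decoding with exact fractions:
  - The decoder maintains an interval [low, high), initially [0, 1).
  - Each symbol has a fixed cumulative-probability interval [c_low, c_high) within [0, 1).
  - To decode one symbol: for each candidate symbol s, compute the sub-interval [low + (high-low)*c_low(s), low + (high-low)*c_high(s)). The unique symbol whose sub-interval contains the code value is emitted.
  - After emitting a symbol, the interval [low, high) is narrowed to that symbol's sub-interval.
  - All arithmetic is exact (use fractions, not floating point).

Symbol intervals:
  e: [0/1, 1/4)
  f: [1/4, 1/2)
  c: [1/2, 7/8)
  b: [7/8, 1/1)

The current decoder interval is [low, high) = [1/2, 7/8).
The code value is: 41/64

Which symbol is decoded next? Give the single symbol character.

Interval width = high − low = 7/8 − 1/2 = 3/8
Scaled code = (code − low) / width = (41/64 − 1/2) / 3/8 = 3/8
  e: [0/1, 1/4) 
  f: [1/4, 1/2) ← scaled code falls here ✓
  c: [1/2, 7/8) 
  b: [7/8, 1/1) 

Answer: f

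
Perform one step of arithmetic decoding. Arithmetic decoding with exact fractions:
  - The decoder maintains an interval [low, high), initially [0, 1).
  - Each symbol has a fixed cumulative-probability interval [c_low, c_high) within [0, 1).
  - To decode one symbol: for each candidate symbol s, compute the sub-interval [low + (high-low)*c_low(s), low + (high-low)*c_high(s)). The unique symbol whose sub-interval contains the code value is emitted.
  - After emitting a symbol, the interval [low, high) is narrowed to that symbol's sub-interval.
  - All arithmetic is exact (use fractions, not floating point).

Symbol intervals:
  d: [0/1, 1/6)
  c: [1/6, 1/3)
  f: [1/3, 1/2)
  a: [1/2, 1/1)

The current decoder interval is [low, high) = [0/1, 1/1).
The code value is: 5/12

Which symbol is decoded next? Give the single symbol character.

Interval width = high − low = 1/1 − 0/1 = 1/1
Scaled code = (code − low) / width = (5/12 − 0/1) / 1/1 = 5/12
  d: [0/1, 1/6) 
  c: [1/6, 1/3) 
  f: [1/3, 1/2) ← scaled code falls here ✓
  a: [1/2, 1/1) 

Answer: f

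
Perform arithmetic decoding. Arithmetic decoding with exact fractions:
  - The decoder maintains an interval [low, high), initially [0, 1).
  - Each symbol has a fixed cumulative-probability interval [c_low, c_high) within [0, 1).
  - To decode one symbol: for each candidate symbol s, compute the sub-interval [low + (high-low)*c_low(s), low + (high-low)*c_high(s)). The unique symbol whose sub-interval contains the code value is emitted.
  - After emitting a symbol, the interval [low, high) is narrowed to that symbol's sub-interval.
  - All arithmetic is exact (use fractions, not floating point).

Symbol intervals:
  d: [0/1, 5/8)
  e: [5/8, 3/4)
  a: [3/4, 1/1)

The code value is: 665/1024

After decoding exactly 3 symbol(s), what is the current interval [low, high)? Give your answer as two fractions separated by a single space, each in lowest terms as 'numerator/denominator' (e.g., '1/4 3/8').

Step 1: interval [0/1, 1/1), width = 1/1 - 0/1 = 1/1
  'd': [0/1 + 1/1*0/1, 0/1 + 1/1*5/8) = [0/1, 5/8)
  'e': [0/1 + 1/1*5/8, 0/1 + 1/1*3/4) = [5/8, 3/4) <- contains code 665/1024
  'a': [0/1 + 1/1*3/4, 0/1 + 1/1*1/1) = [3/4, 1/1)
  emit 'e', narrow to [5/8, 3/4)
Step 2: interval [5/8, 3/4), width = 3/4 - 5/8 = 1/8
  'd': [5/8 + 1/8*0/1, 5/8 + 1/8*5/8) = [5/8, 45/64) <- contains code 665/1024
  'e': [5/8 + 1/8*5/8, 5/8 + 1/8*3/4) = [45/64, 23/32)
  'a': [5/8 + 1/8*3/4, 5/8 + 1/8*1/1) = [23/32, 3/4)
  emit 'd', narrow to [5/8, 45/64)
Step 3: interval [5/8, 45/64), width = 45/64 - 5/8 = 5/64
  'd': [5/8 + 5/64*0/1, 5/8 + 5/64*5/8) = [5/8, 345/512) <- contains code 665/1024
  'e': [5/8 + 5/64*5/8, 5/8 + 5/64*3/4) = [345/512, 175/256)
  'a': [5/8 + 5/64*3/4, 5/8 + 5/64*1/1) = [175/256, 45/64)
  emit 'd', narrow to [5/8, 345/512)

Answer: 5/8 345/512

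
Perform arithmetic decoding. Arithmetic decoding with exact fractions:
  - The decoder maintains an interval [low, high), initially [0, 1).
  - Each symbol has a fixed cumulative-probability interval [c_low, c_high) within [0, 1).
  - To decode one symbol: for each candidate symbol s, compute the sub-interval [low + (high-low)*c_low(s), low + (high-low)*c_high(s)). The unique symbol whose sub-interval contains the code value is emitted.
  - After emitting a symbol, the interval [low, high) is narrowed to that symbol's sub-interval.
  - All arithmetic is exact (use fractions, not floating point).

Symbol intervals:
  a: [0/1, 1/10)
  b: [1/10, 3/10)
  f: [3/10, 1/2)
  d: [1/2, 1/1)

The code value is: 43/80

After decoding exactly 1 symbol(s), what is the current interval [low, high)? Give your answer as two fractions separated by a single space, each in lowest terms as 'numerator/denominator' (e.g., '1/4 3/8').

Answer: 1/2 1/1

Derivation:
Step 1: interval [0/1, 1/1), width = 1/1 - 0/1 = 1/1
  'a': [0/1 + 1/1*0/1, 0/1 + 1/1*1/10) = [0/1, 1/10)
  'b': [0/1 + 1/1*1/10, 0/1 + 1/1*3/10) = [1/10, 3/10)
  'f': [0/1 + 1/1*3/10, 0/1 + 1/1*1/2) = [3/10, 1/2)
  'd': [0/1 + 1/1*1/2, 0/1 + 1/1*1/1) = [1/2, 1/1) <- contains code 43/80
  emit 'd', narrow to [1/2, 1/1)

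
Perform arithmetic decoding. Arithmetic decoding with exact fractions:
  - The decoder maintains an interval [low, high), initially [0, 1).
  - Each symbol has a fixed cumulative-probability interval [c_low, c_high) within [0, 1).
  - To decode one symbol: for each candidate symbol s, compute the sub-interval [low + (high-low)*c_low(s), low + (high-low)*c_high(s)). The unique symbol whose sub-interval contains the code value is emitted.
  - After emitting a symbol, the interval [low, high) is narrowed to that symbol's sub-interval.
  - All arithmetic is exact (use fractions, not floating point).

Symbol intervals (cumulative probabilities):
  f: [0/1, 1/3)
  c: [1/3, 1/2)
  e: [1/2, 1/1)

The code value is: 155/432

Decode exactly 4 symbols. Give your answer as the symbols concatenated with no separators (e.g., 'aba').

Step 1: interval [0/1, 1/1), width = 1/1 - 0/1 = 1/1
  'f': [0/1 + 1/1*0/1, 0/1 + 1/1*1/3) = [0/1, 1/3)
  'c': [0/1 + 1/1*1/3, 0/1 + 1/1*1/2) = [1/3, 1/2) <- contains code 155/432
  'e': [0/1 + 1/1*1/2, 0/1 + 1/1*1/1) = [1/2, 1/1)
  emit 'c', narrow to [1/3, 1/2)
Step 2: interval [1/3, 1/2), width = 1/2 - 1/3 = 1/6
  'f': [1/3 + 1/6*0/1, 1/3 + 1/6*1/3) = [1/3, 7/18) <- contains code 155/432
  'c': [1/3 + 1/6*1/3, 1/3 + 1/6*1/2) = [7/18, 5/12)
  'e': [1/3 + 1/6*1/2, 1/3 + 1/6*1/1) = [5/12, 1/2)
  emit 'f', narrow to [1/3, 7/18)
Step 3: interval [1/3, 7/18), width = 7/18 - 1/3 = 1/18
  'f': [1/3 + 1/18*0/1, 1/3 + 1/18*1/3) = [1/3, 19/54)
  'c': [1/3 + 1/18*1/3, 1/3 + 1/18*1/2) = [19/54, 13/36) <- contains code 155/432
  'e': [1/3 + 1/18*1/2, 1/3 + 1/18*1/1) = [13/36, 7/18)
  emit 'c', narrow to [19/54, 13/36)
Step 4: interval [19/54, 13/36), width = 13/36 - 19/54 = 1/108
  'f': [19/54 + 1/108*0/1, 19/54 + 1/108*1/3) = [19/54, 115/324)
  'c': [19/54 + 1/108*1/3, 19/54 + 1/108*1/2) = [115/324, 77/216)
  'e': [19/54 + 1/108*1/2, 19/54 + 1/108*1/1) = [77/216, 13/36) <- contains code 155/432
  emit 'e', narrow to [77/216, 13/36)

Answer: cfce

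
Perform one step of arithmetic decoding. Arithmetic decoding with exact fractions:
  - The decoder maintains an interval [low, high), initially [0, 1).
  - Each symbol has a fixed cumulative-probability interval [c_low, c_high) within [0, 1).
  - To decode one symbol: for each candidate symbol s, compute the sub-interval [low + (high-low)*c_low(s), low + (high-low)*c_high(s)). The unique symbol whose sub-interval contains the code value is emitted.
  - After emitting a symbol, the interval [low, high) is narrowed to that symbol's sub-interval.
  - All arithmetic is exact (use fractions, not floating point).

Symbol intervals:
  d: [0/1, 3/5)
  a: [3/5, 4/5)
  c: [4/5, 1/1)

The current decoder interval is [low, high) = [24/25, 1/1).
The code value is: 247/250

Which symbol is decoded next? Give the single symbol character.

Answer: a

Derivation:
Interval width = high − low = 1/1 − 24/25 = 1/25
Scaled code = (code − low) / width = (247/250 − 24/25) / 1/25 = 7/10
  d: [0/1, 3/5) 
  a: [3/5, 4/5) ← scaled code falls here ✓
  c: [4/5, 1/1) 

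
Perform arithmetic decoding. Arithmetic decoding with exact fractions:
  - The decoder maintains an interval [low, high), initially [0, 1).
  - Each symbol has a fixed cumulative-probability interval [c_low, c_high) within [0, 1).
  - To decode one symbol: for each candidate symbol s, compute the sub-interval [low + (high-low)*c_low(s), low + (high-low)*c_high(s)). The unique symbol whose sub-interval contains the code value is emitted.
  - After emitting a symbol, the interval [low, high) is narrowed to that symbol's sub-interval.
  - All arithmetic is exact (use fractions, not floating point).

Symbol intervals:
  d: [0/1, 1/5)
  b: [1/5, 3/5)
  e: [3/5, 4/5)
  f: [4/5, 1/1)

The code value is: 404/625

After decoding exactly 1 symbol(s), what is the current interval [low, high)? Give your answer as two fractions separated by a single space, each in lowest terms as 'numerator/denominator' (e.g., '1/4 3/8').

Answer: 3/5 4/5

Derivation:
Step 1: interval [0/1, 1/1), width = 1/1 - 0/1 = 1/1
  'd': [0/1 + 1/1*0/1, 0/1 + 1/1*1/5) = [0/1, 1/5)
  'b': [0/1 + 1/1*1/5, 0/1 + 1/1*3/5) = [1/5, 3/5)
  'e': [0/1 + 1/1*3/5, 0/1 + 1/1*4/5) = [3/5, 4/5) <- contains code 404/625
  'f': [0/1 + 1/1*4/5, 0/1 + 1/1*1/1) = [4/5, 1/1)
  emit 'e', narrow to [3/5, 4/5)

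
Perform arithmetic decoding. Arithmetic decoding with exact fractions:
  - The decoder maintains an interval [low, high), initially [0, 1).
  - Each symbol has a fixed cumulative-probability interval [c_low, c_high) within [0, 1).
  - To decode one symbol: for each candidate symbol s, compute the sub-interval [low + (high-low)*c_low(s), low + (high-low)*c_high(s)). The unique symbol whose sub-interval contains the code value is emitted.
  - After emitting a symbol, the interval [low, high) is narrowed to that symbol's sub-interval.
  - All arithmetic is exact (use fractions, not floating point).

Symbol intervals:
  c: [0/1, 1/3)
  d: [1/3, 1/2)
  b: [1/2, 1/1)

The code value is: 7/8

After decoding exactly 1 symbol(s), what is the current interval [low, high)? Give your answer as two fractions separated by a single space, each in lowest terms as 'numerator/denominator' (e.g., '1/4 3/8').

Step 1: interval [0/1, 1/1), width = 1/1 - 0/1 = 1/1
  'c': [0/1 + 1/1*0/1, 0/1 + 1/1*1/3) = [0/1, 1/3)
  'd': [0/1 + 1/1*1/3, 0/1 + 1/1*1/2) = [1/3, 1/2)
  'b': [0/1 + 1/1*1/2, 0/1 + 1/1*1/1) = [1/2, 1/1) <- contains code 7/8
  emit 'b', narrow to [1/2, 1/1)

Answer: 1/2 1/1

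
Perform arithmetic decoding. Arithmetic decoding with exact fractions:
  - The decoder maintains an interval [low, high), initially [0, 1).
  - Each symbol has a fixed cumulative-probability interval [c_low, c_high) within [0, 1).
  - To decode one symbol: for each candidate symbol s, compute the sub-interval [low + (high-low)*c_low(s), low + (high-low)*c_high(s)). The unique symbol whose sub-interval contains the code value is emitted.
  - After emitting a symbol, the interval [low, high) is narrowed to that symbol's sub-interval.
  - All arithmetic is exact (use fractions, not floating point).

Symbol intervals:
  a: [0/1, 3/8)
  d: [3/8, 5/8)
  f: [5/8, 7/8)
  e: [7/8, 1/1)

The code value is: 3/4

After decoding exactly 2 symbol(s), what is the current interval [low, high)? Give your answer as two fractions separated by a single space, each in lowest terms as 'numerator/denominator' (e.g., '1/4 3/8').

Step 1: interval [0/1, 1/1), width = 1/1 - 0/1 = 1/1
  'a': [0/1 + 1/1*0/1, 0/1 + 1/1*3/8) = [0/1, 3/8)
  'd': [0/1 + 1/1*3/8, 0/1 + 1/1*5/8) = [3/8, 5/8)
  'f': [0/1 + 1/1*5/8, 0/1 + 1/1*7/8) = [5/8, 7/8) <- contains code 3/4
  'e': [0/1 + 1/1*7/8, 0/1 + 1/1*1/1) = [7/8, 1/1)
  emit 'f', narrow to [5/8, 7/8)
Step 2: interval [5/8, 7/8), width = 7/8 - 5/8 = 1/4
  'a': [5/8 + 1/4*0/1, 5/8 + 1/4*3/8) = [5/8, 23/32)
  'd': [5/8 + 1/4*3/8, 5/8 + 1/4*5/8) = [23/32, 25/32) <- contains code 3/4
  'f': [5/8 + 1/4*5/8, 5/8 + 1/4*7/8) = [25/32, 27/32)
  'e': [5/8 + 1/4*7/8, 5/8 + 1/4*1/1) = [27/32, 7/8)
  emit 'd', narrow to [23/32, 25/32)

Answer: 23/32 25/32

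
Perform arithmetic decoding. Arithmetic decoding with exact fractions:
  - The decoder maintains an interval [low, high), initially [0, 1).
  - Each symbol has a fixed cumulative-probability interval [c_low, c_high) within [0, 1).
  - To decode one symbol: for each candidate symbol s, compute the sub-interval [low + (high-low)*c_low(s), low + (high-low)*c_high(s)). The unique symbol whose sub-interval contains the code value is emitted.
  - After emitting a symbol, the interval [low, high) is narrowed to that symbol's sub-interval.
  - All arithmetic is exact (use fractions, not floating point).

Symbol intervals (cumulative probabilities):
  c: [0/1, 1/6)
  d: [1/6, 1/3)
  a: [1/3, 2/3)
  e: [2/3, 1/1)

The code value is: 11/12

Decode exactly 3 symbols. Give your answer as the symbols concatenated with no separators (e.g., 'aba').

Step 1: interval [0/1, 1/1), width = 1/1 - 0/1 = 1/1
  'c': [0/1 + 1/1*0/1, 0/1 + 1/1*1/6) = [0/1, 1/6)
  'd': [0/1 + 1/1*1/6, 0/1 + 1/1*1/3) = [1/6, 1/3)
  'a': [0/1 + 1/1*1/3, 0/1 + 1/1*2/3) = [1/3, 2/3)
  'e': [0/1 + 1/1*2/3, 0/1 + 1/1*1/1) = [2/3, 1/1) <- contains code 11/12
  emit 'e', narrow to [2/3, 1/1)
Step 2: interval [2/3, 1/1), width = 1/1 - 2/3 = 1/3
  'c': [2/3 + 1/3*0/1, 2/3 + 1/3*1/6) = [2/3, 13/18)
  'd': [2/3 + 1/3*1/6, 2/3 + 1/3*1/3) = [13/18, 7/9)
  'a': [2/3 + 1/3*1/3, 2/3 + 1/3*2/3) = [7/9, 8/9)
  'e': [2/3 + 1/3*2/3, 2/3 + 1/3*1/1) = [8/9, 1/1) <- contains code 11/12
  emit 'e', narrow to [8/9, 1/1)
Step 3: interval [8/9, 1/1), width = 1/1 - 8/9 = 1/9
  'c': [8/9 + 1/9*0/1, 8/9 + 1/9*1/6) = [8/9, 49/54)
  'd': [8/9 + 1/9*1/6, 8/9 + 1/9*1/3) = [49/54, 25/27) <- contains code 11/12
  'a': [8/9 + 1/9*1/3, 8/9 + 1/9*2/3) = [25/27, 26/27)
  'e': [8/9 + 1/9*2/3, 8/9 + 1/9*1/1) = [26/27, 1/1)
  emit 'd', narrow to [49/54, 25/27)

Answer: eed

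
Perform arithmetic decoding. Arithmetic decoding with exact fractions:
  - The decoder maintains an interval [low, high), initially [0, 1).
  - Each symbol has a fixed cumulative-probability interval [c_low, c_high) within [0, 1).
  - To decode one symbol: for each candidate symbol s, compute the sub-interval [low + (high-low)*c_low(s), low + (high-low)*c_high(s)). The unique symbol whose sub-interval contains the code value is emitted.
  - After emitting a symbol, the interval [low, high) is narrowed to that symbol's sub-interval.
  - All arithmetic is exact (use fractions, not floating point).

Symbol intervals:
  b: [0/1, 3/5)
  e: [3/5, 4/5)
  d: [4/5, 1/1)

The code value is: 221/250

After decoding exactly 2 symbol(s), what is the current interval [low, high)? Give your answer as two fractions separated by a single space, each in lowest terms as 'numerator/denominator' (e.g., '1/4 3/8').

Step 1: interval [0/1, 1/1), width = 1/1 - 0/1 = 1/1
  'b': [0/1 + 1/1*0/1, 0/1 + 1/1*3/5) = [0/1, 3/5)
  'e': [0/1 + 1/1*3/5, 0/1 + 1/1*4/5) = [3/5, 4/5)
  'd': [0/1 + 1/1*4/5, 0/1 + 1/1*1/1) = [4/5, 1/1) <- contains code 221/250
  emit 'd', narrow to [4/5, 1/1)
Step 2: interval [4/5, 1/1), width = 1/1 - 4/5 = 1/5
  'b': [4/5 + 1/5*0/1, 4/5 + 1/5*3/5) = [4/5, 23/25) <- contains code 221/250
  'e': [4/5 + 1/5*3/5, 4/5 + 1/5*4/5) = [23/25, 24/25)
  'd': [4/5 + 1/5*4/5, 4/5 + 1/5*1/1) = [24/25, 1/1)
  emit 'b', narrow to [4/5, 23/25)

Answer: 4/5 23/25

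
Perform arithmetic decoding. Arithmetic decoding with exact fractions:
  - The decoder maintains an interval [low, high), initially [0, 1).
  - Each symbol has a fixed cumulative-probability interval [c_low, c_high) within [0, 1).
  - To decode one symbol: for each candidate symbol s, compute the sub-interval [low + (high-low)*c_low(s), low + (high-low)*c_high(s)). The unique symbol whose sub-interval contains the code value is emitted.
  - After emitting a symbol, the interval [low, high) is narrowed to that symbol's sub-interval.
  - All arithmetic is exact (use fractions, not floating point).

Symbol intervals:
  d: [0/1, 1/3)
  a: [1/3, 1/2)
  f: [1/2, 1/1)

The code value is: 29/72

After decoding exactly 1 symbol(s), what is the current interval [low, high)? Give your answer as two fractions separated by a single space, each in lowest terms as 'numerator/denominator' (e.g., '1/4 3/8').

Step 1: interval [0/1, 1/1), width = 1/1 - 0/1 = 1/1
  'd': [0/1 + 1/1*0/1, 0/1 + 1/1*1/3) = [0/1, 1/3)
  'a': [0/1 + 1/1*1/3, 0/1 + 1/1*1/2) = [1/3, 1/2) <- contains code 29/72
  'f': [0/1 + 1/1*1/2, 0/1 + 1/1*1/1) = [1/2, 1/1)
  emit 'a', narrow to [1/3, 1/2)

Answer: 1/3 1/2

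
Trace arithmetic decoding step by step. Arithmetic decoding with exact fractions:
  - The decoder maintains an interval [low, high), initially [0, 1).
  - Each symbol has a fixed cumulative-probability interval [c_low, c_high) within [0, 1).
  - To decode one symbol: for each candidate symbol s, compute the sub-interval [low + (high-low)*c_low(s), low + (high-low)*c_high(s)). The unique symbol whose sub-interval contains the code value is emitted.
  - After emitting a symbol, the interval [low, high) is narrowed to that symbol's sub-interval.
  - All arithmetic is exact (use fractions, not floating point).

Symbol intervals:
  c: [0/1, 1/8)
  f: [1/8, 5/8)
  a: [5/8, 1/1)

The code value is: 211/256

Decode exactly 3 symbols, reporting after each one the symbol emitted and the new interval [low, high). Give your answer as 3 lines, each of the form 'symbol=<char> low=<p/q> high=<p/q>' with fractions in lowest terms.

Step 1: interval [0/1, 1/1), width = 1/1 - 0/1 = 1/1
  'c': [0/1 + 1/1*0/1, 0/1 + 1/1*1/8) = [0/1, 1/8)
  'f': [0/1 + 1/1*1/8, 0/1 + 1/1*5/8) = [1/8, 5/8)
  'a': [0/1 + 1/1*5/8, 0/1 + 1/1*1/1) = [5/8, 1/1) <- contains code 211/256
  emit 'a', narrow to [5/8, 1/1)
Step 2: interval [5/8, 1/1), width = 1/1 - 5/8 = 3/8
  'c': [5/8 + 3/8*0/1, 5/8 + 3/8*1/8) = [5/8, 43/64)
  'f': [5/8 + 3/8*1/8, 5/8 + 3/8*5/8) = [43/64, 55/64) <- contains code 211/256
  'a': [5/8 + 3/8*5/8, 5/8 + 3/8*1/1) = [55/64, 1/1)
  emit 'f', narrow to [43/64, 55/64)
Step 3: interval [43/64, 55/64), width = 55/64 - 43/64 = 3/16
  'c': [43/64 + 3/16*0/1, 43/64 + 3/16*1/8) = [43/64, 89/128)
  'f': [43/64 + 3/16*1/8, 43/64 + 3/16*5/8) = [89/128, 101/128)
  'a': [43/64 + 3/16*5/8, 43/64 + 3/16*1/1) = [101/128, 55/64) <- contains code 211/256
  emit 'a', narrow to [101/128, 55/64)

Answer: symbol=a low=5/8 high=1/1
symbol=f low=43/64 high=55/64
symbol=a low=101/128 high=55/64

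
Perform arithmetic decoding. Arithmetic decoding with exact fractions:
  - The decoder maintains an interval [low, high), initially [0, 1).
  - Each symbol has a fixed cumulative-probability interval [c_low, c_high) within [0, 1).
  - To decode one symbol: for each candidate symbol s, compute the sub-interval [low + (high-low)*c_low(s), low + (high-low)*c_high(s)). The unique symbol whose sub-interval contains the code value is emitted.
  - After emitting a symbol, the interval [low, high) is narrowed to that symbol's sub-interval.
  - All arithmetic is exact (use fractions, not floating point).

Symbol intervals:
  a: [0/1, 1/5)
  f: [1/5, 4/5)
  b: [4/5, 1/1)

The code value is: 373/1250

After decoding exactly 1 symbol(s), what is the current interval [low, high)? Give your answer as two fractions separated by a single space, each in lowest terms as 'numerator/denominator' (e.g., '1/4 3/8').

Answer: 1/5 4/5

Derivation:
Step 1: interval [0/1, 1/1), width = 1/1 - 0/1 = 1/1
  'a': [0/1 + 1/1*0/1, 0/1 + 1/1*1/5) = [0/1, 1/5)
  'f': [0/1 + 1/1*1/5, 0/1 + 1/1*4/5) = [1/5, 4/5) <- contains code 373/1250
  'b': [0/1 + 1/1*4/5, 0/1 + 1/1*1/1) = [4/5, 1/1)
  emit 'f', narrow to [1/5, 4/5)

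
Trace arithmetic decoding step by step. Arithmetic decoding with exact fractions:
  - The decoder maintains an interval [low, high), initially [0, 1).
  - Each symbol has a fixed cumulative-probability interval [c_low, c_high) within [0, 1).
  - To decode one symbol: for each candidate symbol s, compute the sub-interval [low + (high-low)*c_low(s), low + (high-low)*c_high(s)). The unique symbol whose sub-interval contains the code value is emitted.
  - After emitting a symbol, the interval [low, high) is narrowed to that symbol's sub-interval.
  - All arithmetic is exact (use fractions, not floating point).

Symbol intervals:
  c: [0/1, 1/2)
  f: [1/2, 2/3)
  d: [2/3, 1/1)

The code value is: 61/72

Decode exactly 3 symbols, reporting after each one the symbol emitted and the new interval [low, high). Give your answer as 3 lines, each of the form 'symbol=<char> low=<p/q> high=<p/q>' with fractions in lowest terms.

Answer: symbol=d low=2/3 high=1/1
symbol=f low=5/6 high=8/9
symbol=c low=5/6 high=31/36

Derivation:
Step 1: interval [0/1, 1/1), width = 1/1 - 0/1 = 1/1
  'c': [0/1 + 1/1*0/1, 0/1 + 1/1*1/2) = [0/1, 1/2)
  'f': [0/1 + 1/1*1/2, 0/1 + 1/1*2/3) = [1/2, 2/3)
  'd': [0/1 + 1/1*2/3, 0/1 + 1/1*1/1) = [2/3, 1/1) <- contains code 61/72
  emit 'd', narrow to [2/3, 1/1)
Step 2: interval [2/3, 1/1), width = 1/1 - 2/3 = 1/3
  'c': [2/3 + 1/3*0/1, 2/3 + 1/3*1/2) = [2/3, 5/6)
  'f': [2/3 + 1/3*1/2, 2/3 + 1/3*2/3) = [5/6, 8/9) <- contains code 61/72
  'd': [2/3 + 1/3*2/3, 2/3 + 1/3*1/1) = [8/9, 1/1)
  emit 'f', narrow to [5/6, 8/9)
Step 3: interval [5/6, 8/9), width = 8/9 - 5/6 = 1/18
  'c': [5/6 + 1/18*0/1, 5/6 + 1/18*1/2) = [5/6, 31/36) <- contains code 61/72
  'f': [5/6 + 1/18*1/2, 5/6 + 1/18*2/3) = [31/36, 47/54)
  'd': [5/6 + 1/18*2/3, 5/6 + 1/18*1/1) = [47/54, 8/9)
  emit 'c', narrow to [5/6, 31/36)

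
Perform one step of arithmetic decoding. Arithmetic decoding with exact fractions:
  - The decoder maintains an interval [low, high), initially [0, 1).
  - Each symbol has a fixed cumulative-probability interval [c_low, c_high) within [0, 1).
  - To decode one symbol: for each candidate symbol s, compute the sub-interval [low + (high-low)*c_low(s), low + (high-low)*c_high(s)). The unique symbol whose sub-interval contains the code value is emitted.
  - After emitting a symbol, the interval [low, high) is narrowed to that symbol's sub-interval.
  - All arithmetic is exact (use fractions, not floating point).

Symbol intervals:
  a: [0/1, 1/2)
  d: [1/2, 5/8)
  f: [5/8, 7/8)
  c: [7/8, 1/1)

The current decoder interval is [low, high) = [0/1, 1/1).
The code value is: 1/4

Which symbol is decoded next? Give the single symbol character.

Interval width = high − low = 1/1 − 0/1 = 1/1
Scaled code = (code − low) / width = (1/4 − 0/1) / 1/1 = 1/4
  a: [0/1, 1/2) ← scaled code falls here ✓
  d: [1/2, 5/8) 
  f: [5/8, 7/8) 
  c: [7/8, 1/1) 

Answer: a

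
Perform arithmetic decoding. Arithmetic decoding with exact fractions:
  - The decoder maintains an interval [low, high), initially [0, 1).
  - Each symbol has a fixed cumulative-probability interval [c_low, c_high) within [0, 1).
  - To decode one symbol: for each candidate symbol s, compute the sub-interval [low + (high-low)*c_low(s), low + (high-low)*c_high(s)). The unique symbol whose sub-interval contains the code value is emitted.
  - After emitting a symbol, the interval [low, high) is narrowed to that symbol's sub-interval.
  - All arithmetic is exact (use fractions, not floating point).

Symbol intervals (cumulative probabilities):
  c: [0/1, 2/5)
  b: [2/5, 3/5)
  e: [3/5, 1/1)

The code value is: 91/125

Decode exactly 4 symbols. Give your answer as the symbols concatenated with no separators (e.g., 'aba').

Step 1: interval [0/1, 1/1), width = 1/1 - 0/1 = 1/1
  'c': [0/1 + 1/1*0/1, 0/1 + 1/1*2/5) = [0/1, 2/5)
  'b': [0/1 + 1/1*2/5, 0/1 + 1/1*3/5) = [2/5, 3/5)
  'e': [0/1 + 1/1*3/5, 0/1 + 1/1*1/1) = [3/5, 1/1) <- contains code 91/125
  emit 'e', narrow to [3/5, 1/1)
Step 2: interval [3/5, 1/1), width = 1/1 - 3/5 = 2/5
  'c': [3/5 + 2/5*0/1, 3/5 + 2/5*2/5) = [3/5, 19/25) <- contains code 91/125
  'b': [3/5 + 2/5*2/5, 3/5 + 2/5*3/5) = [19/25, 21/25)
  'e': [3/5 + 2/5*3/5, 3/5 + 2/5*1/1) = [21/25, 1/1)
  emit 'c', narrow to [3/5, 19/25)
Step 3: interval [3/5, 19/25), width = 19/25 - 3/5 = 4/25
  'c': [3/5 + 4/25*0/1, 3/5 + 4/25*2/5) = [3/5, 83/125)
  'b': [3/5 + 4/25*2/5, 3/5 + 4/25*3/5) = [83/125, 87/125)
  'e': [3/5 + 4/25*3/5, 3/5 + 4/25*1/1) = [87/125, 19/25) <- contains code 91/125
  emit 'e', narrow to [87/125, 19/25)
Step 4: interval [87/125, 19/25), width = 19/25 - 87/125 = 8/125
  'c': [87/125 + 8/125*0/1, 87/125 + 8/125*2/5) = [87/125, 451/625)
  'b': [87/125 + 8/125*2/5, 87/125 + 8/125*3/5) = [451/625, 459/625) <- contains code 91/125
  'e': [87/125 + 8/125*3/5, 87/125 + 8/125*1/1) = [459/625, 19/25)
  emit 'b', narrow to [451/625, 459/625)

Answer: eceb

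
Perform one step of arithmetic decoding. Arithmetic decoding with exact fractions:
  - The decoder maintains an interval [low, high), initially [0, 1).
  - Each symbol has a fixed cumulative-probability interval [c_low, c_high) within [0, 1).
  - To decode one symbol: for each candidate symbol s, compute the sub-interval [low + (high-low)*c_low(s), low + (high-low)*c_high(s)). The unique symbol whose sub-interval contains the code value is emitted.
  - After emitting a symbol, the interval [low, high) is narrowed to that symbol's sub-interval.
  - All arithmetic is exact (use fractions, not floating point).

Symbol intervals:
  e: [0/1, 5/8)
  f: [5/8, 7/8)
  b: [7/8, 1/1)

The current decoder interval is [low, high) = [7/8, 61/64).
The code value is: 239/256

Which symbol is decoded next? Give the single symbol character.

Answer: f

Derivation:
Interval width = high − low = 61/64 − 7/8 = 5/64
Scaled code = (code − low) / width = (239/256 − 7/8) / 5/64 = 3/4
  e: [0/1, 5/8) 
  f: [5/8, 7/8) ← scaled code falls here ✓
  b: [7/8, 1/1) 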